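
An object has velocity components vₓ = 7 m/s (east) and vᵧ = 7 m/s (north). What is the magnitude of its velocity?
|v| = √(vₓ² + vᵧ²) = √(7² + 7²) = √(98) = 9.9 m/s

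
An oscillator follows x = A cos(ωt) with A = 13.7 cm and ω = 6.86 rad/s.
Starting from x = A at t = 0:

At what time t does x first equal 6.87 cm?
cos(ωt) = x/A = 6.87/13.7 = 0.5015
ωt = arccos(0.5015) = 1.046 rad
t = 1.046/6.86 = 0.1524 s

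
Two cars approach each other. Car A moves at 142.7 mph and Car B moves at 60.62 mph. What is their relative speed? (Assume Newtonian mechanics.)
v_rel = v_A + v_B = 142.7 + 60.62 = 203.3 mph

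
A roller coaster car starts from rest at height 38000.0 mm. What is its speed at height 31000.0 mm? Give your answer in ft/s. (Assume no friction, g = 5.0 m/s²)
mgh₁ = ½mv₂² + mgh₂ → v₂ = √(2g(h₁−h₂)) = √(2×5.0×(38−31)) = 8.367 m/s = 27.45 ft/s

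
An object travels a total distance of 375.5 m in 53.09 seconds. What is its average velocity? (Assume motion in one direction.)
v_avg = Δd / Δt = 375.5 / 53.09 = 7.07 m/s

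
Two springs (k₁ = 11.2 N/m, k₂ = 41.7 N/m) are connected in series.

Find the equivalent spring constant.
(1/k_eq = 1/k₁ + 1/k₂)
1/k_eq = 1/11.2 + 1/41.7 = 0.11327; k_eq = 8.829 N/m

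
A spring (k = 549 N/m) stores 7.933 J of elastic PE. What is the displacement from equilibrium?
PE = ½kx² → x = √(2PE/k) = √(2×7.933/549) = 0.17 m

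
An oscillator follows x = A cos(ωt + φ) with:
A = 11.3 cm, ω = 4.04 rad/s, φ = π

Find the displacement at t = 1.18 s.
x = A cos(ωt + φ) = 11.3×cos(4.04×1.18 + π) = -0.6191 cm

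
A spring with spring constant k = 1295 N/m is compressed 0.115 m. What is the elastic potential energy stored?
PE = ½kx² = ½×1295×0.115² = 8.563 J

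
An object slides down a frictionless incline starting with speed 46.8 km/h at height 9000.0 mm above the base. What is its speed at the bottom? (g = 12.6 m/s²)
½mv₀² + mgh = ½mv² → v = √(v₀² + 2gh) = √(13² + 2×12.6×9) = 19.89 m/s = 71.62 km/h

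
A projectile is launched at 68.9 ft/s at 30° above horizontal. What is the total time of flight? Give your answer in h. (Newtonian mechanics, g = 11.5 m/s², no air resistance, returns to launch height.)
T = 2v₀sin(θ)/g (with unit conversion) = 0.0005073 h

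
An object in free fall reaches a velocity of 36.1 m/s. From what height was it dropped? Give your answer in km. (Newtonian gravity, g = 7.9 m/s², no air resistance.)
h = v²/(2g) (with unit conversion) = 0.08248 km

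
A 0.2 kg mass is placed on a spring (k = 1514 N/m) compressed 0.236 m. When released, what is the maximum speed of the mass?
½kx² = ½mv² → v = x√(k/m) = 0.236×√(1514/0.2) = 20.53 m/s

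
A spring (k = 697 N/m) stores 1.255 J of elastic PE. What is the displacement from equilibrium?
PE = ½kx² → x = √(2PE/k) = √(2×1.255/697) = 0.06001 m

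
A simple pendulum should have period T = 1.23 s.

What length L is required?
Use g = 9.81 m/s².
T = 2π√(L/g) → L = g(T/2π)² = 9.81×(1.23/2π)² = 0.3759 m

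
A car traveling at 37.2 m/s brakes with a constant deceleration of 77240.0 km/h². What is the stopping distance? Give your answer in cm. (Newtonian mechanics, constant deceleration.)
d = v₀² / (2a) (with unit conversion) = 11610.0 cm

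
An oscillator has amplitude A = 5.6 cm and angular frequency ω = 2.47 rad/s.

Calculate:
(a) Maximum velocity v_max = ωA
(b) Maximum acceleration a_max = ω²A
v_max = ωA = 2.47×0.056 = 0.1383 m/s
a_max = ω²A = 2.47²×0.056 = 0.3417 m/s²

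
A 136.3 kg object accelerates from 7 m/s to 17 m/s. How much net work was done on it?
W_net = ΔKE = ½m(v₂² − v₁²) = ½×136.3×(17² − 7²) = 16356.0 J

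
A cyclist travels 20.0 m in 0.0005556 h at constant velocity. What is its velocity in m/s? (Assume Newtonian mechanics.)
v = d/t (with unit conversion) = 9.999 m/s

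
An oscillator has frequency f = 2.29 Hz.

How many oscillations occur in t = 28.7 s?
n = f×t = 2.29×28.7 = 65.72 oscillations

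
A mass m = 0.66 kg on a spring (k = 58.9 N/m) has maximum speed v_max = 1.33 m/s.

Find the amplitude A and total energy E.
½mv²_max = ½kA² → A = v_max√(m/k) = 1.33×√(0.66/58.9) = 0.1408 m = 14.08 cm
E = ½mv²_max = ½×0.66×1.33² = 0.5837 J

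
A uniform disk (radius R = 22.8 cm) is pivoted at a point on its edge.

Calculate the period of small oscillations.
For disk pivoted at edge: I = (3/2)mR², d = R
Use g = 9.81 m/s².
I/m = (3/2)R² = 0.07798 m²; d = R = 0.228 m
T = 2π√((3/2)R²/(gR)) = 2π√(3R/(2g)) = 1.173 s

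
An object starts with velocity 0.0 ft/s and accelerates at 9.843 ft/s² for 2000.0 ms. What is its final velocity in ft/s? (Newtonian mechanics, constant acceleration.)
v = v₀ + at (with unit conversion) = 19.69 ft/s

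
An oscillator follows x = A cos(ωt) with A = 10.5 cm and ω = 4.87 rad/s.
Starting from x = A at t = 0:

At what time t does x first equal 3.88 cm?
cos(ωt) = x/A = 3.88/10.5 = 0.3695
ωt = arccos(0.3695) = 1.192 rad
t = 1.192/4.87 = 0.2448 s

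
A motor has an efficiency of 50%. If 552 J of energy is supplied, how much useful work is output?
W_out = η × W_in = 0.5 × 552 = 276.0 J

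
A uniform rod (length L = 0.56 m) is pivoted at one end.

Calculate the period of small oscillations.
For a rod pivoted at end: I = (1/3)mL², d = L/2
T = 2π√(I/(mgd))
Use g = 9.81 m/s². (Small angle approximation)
I/m = (1/3)L² = 0.1045 m²; d = L/2 = 0.28 m
T = 2π√(I/(mgd)) = 2π√(0.1045/(9.81×0.28)) = 1.226 s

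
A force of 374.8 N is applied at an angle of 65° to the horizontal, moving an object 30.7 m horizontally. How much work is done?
W = Fd cosθ = 374.8×30.7×cos(65°) = 4862.8 J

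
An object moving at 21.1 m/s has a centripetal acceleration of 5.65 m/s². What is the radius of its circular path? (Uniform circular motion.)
r = v²/a_c = 21.1²/5.65 = 78.8 m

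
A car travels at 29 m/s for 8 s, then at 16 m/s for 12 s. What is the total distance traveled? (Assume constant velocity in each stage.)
d₁ = v₁t₁ = 29 × 8 = 232 m
d₂ = v₂t₂ = 16 × 12 = 192 m
d_total = 232 + 192 = 424 m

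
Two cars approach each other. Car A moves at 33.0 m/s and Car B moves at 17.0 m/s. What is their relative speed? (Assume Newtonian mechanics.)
v_rel = v_A + v_B = 33.0 + 17.0 = 50.0 m/s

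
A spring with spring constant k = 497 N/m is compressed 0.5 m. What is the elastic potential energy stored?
PE = ½kx² = ½×497×0.5² = 62.12 J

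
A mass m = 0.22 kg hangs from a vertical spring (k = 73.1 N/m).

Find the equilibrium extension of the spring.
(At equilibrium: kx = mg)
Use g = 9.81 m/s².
x_eq = mg/k = 0.22×9.81/73.1 = 0.02952 m = 2.952 cm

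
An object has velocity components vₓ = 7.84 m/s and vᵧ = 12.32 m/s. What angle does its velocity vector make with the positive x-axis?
θ = arctan(vᵧ/vₓ) = arctan(12.32/7.84) = 57.53°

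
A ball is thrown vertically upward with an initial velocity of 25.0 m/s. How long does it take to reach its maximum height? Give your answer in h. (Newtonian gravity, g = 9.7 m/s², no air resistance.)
t_up = v₀/g (with unit conversion) = 0.0007159 h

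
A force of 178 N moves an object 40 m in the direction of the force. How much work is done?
W = Fd = 178×40 = 7120.0 J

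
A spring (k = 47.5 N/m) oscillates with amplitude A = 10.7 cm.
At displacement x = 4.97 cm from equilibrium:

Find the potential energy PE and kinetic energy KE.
E_total = ½kA² = ½×47.5×(0.107)² = 0.2719 J
PE = ½kx² = ½×47.5×(0.0497)² = 0.05866 J
KE = E_total − PE = 0.2132 J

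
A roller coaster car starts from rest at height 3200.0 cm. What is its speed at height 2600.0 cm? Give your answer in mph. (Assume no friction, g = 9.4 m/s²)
mgh₁ = ½mv₂² + mgh₂ → v₂ = √(2g(h₁−h₂)) = √(2×9.4×(32−26)) = 10.62 m/s = 23.76 mph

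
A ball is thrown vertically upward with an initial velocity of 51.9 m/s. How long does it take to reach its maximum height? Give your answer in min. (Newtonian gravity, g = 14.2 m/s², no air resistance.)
t_up = v₀/g (with unit conversion) = 0.06092 min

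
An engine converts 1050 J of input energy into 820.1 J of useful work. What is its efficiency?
η = W_out/W_in = 820.1/1050 = 0.781 = 78.1%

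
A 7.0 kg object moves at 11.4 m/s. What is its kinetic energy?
KE = ½mv² = ½×7.0×11.4² = 454.86 J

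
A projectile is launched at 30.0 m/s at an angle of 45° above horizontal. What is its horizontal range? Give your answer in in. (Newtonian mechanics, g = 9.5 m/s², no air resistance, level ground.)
R = v₀² sin(2θ) / g (with unit conversion) = 3730.0 in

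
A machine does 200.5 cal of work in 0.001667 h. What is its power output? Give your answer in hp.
P = W/t = 838.9 J / 6.001 s = 139.8 W = 0.1875 hp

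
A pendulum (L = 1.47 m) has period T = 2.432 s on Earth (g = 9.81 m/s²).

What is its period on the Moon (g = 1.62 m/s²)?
T = 2π√(L/g), so T_moon/T_earth = √(g_earth/g_moon)
T_moon = 2π√(1.47/1.62) = 5.985 s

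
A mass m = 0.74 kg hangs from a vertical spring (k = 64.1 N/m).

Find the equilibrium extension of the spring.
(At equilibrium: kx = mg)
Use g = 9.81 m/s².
x_eq = mg/k = 0.74×9.81/64.1 = 0.1133 m = 11.33 cm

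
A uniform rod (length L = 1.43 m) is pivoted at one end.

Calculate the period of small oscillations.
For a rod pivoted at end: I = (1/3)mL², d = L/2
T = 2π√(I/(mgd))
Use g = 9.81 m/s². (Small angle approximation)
I/m = (1/3)L² = 0.6816 m²; d = L/2 = 0.715 m
T = 2π√(I/(mgd)) = 2π√(0.6816/(9.81×0.715)) = 1.959 s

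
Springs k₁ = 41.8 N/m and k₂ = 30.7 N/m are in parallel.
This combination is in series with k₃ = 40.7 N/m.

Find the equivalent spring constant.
k₁₂ = k₁ + k₂ = 72.5 N/m (parallel)
1/k_eq = 1/k₁₂ + 1/k₃ → k_eq = 26.07 N/m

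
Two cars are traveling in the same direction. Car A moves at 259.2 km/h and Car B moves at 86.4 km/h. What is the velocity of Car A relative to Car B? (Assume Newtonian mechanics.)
v_rel = v_A - v_B = 259.2 - 86.4 = 172.8 km/h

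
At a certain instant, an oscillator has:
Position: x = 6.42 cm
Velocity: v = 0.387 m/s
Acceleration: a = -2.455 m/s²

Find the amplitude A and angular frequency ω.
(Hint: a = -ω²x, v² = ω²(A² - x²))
a = −ω²x → ω = √(|a|/x) = √(2.455/0.0642) = 6.184 rad/s
v² = ω²(A² − x²) → A = √(x² + v²/ω²) = √(0.0642² + 0.387²/6.184²) = 0.08966 m = 8.966 cm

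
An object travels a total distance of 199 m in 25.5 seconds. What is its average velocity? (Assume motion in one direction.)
v_avg = Δd / Δt = 199 / 25.5 = 7.8 m/s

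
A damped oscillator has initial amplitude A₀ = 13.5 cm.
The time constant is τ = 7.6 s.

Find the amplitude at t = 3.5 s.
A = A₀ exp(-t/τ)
A = A₀ exp(−t/τ) = 13.5×exp(−3.5/7.6) = 8.518 cm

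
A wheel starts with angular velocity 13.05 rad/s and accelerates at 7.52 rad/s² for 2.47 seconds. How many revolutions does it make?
θ = ω₀t + ½αt² = 13.05×2.47 + ½×7.52×2.47² = 55.17 rad
Revolutions = θ/(2π) = 55.17/(2π) = 8.78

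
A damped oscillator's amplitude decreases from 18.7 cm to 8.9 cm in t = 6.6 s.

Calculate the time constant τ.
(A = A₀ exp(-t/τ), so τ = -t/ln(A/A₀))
A/A₀ = 8.9/18.7 = 0.4759; ln(A/A₀) = -0.7425
τ = −t/ln(A/A₀) = −6.6/-0.7425 = 8.889 s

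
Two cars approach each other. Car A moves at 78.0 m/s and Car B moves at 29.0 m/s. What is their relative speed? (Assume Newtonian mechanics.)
v_rel = v_A + v_B = 78.0 + 29.0 = 107.0 m/s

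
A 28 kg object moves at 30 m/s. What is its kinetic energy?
KE = ½mv² = ½×28×30² = 12600.0 J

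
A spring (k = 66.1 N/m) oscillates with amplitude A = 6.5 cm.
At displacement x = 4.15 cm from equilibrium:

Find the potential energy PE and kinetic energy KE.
E_total = ½kA² = ½×66.1×(0.065)² = 0.1396 J
PE = ½kx² = ½×66.1×(0.0415)² = 0.05692 J
KE = E_total − PE = 0.08272 J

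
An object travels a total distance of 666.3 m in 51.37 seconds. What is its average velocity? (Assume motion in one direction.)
v_avg = Δd / Δt = 666.3 / 51.37 = 12.97 m/s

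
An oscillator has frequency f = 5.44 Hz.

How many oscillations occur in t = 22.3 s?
n = f×t = 5.44×22.3 = 121.3 oscillations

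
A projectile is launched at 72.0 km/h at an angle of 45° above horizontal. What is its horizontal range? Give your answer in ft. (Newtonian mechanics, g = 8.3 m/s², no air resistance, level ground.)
R = v₀² sin(2θ) / g (with unit conversion) = 158.1 ft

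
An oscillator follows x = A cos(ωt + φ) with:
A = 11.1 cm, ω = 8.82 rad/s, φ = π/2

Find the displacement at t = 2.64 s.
x = A cos(ωt + φ) = 11.1×cos(8.82×2.64 + π/2) = 10.68 cm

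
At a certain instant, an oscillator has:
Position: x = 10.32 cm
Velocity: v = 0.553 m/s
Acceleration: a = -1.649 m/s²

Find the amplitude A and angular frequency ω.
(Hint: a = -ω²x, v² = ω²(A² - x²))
a = −ω²x → ω = √(|a|/x) = √(1.649/0.1032) = 3.997 rad/s
v² = ω²(A² − x²) → A = √(x² + v²/ω²) = √(0.1032² + 0.553²/3.997²) = 0.1726 m = 17.26 cm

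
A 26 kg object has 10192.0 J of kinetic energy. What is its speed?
KE = ½mv² → v = √(2KE/m) = √(2×10192.0/26) = 28.0 m/s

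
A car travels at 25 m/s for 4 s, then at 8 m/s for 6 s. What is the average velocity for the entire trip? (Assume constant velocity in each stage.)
d₁ = v₁t₁ = 25 × 4 = 100 m
d₂ = v₂t₂ = 8 × 6 = 48 m
d_total = 148 m, t_total = 10 s
v_avg = d_total/t_total = 148/10 = 14.8 m/s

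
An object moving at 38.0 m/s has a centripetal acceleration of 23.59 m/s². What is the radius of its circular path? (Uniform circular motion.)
r = v²/a_c = 38.0²/23.59 = 61.21 m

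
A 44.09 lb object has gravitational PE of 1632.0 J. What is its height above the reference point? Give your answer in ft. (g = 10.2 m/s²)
PE = mgh → h = PE/(mg) = 1632 J / (20 kg × 10.2 m/s²) = 8 m = 26.25 ft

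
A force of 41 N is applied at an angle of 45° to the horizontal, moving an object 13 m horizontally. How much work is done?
W = Fd cosθ = 41×13×cos(45°) = 376.89 J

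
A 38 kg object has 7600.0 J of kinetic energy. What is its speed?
KE = ½mv² → v = √(2KE/m) = √(2×7600.0/38) = 20.0 m/s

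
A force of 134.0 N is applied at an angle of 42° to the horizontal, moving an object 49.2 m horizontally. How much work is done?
W = Fd cosθ = 134.0×49.2×cos(42°) = 4899.4 J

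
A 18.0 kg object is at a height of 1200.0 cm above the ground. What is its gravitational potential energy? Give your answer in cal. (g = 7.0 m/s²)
PE = mgh = 18 kg × 7.0 m/s² × 12 m = 1512 J = 361.4 cal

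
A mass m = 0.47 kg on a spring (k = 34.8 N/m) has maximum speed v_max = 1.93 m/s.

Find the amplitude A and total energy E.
½mv²_max = ½kA² → A = v_max√(m/k) = 1.93×√(0.47/34.8) = 0.2243 m = 22.43 cm
E = ½mv²_max = ½×0.47×1.93² = 0.8754 J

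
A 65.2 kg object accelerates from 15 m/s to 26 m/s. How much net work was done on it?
W_net = ΔKE = ½m(v₂² − v₁²) = ½×65.2×(26² − 15²) = 14702.6 J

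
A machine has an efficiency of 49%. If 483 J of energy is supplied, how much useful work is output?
W_out = η × W_in = 0.49 × 483 = 236.67 J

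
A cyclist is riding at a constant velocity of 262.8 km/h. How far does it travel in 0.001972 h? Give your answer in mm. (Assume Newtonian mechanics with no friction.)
d = vt (with unit conversion) = 518200.0 mm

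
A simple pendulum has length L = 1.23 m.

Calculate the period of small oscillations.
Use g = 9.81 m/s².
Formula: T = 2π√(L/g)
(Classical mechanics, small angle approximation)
T = 2π√(L/g) = 2π√(1.23/9.81) = 2.225 s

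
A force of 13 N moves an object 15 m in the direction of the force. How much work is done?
W = Fd = 13×15 = 195.0 J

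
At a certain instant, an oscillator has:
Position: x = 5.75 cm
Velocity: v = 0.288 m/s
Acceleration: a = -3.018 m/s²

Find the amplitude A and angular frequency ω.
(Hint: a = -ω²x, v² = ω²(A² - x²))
a = −ω²x → ω = √(|a|/x) = √(3.018/0.0575) = 7.245 rad/s
v² = ω²(A² − x²) → A = √(x² + v²/ω²) = √(0.0575² + 0.288²/7.245²) = 0.0699 m = 6.99 cm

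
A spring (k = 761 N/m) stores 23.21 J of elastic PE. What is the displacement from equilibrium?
PE = ½kx² → x = √(2PE/k) = √(2×23.21/761) = 0.247 m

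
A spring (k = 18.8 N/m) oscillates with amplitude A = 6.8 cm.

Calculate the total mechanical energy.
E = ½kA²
E = ½kA² = ½×18.8×(0.068)² = 0.04347 J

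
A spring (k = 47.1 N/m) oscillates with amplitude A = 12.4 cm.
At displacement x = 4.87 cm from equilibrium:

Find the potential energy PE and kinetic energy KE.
E_total = ½kA² = ½×47.1×(0.124)² = 0.3621 J
PE = ½kx² = ½×47.1×(0.0487)² = 0.05585 J
KE = E_total − PE = 0.3063 J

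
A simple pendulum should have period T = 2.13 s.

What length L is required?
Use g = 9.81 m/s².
T = 2π√(L/g) → L = g(T/2π)² = 9.81×(2.13/2π)² = 1.127 m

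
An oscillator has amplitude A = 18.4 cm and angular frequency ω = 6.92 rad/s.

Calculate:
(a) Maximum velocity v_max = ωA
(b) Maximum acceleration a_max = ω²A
v_max = ωA = 6.92×0.184 = 1.273 m/s
a_max = ω²A = 6.92²×0.184 = 8.811 m/s²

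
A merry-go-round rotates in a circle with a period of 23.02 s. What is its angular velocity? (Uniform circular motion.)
ω = 2π/T = 2π/23.02 = 0.2729 rad/s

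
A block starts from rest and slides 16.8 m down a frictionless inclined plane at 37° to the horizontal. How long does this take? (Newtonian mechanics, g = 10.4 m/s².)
a = g sin(θ) = 10.4 × sin(37°) = 6.26 m/s²
t = √(2d/a) = √(2 × 16.8 / 6.26) = 2.32 s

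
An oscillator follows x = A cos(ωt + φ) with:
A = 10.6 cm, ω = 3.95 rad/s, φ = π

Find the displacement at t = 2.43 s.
x = A cos(ωt + φ) = 10.6×cos(3.95×2.43 + π) = 10.44 cm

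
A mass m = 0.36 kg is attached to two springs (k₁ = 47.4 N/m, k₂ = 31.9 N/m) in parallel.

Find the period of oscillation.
k_eq = k₁+k₂ = 79.3 N/m
T = 2π√(m/k_eq) = 2π√(0.36/79.3) = 0.4233 s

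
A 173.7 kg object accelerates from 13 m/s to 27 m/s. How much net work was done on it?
W_net = ΔKE = ½m(v₂² − v₁²) = ½×173.7×(27² − 13²) = 48636.0 J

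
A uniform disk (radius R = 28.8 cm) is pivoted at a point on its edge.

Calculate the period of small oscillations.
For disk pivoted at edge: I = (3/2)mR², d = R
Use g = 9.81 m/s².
I/m = (3/2)R² = 0.1244 m²; d = R = 0.288 m
T = 2π√((3/2)R²/(gR)) = 2π√(3R/(2g)) = 1.319 s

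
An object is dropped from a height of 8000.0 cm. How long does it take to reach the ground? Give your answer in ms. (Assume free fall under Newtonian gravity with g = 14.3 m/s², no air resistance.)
t = √(2h/g) (with unit conversion) = 3345.0 ms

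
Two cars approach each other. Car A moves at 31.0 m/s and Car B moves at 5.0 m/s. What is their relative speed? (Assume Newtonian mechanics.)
v_rel = v_A + v_B = 31.0 + 5.0 = 36.0 m/s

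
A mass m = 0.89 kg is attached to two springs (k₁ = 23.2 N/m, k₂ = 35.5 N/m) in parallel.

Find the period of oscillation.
k_eq = k₁+k₂ = 58.7 N/m
T = 2π√(m/k_eq) = 2π√(0.89/58.7) = 0.7737 s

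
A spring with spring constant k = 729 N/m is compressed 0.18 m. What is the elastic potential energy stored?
PE = ½kx² = ½×729×0.18² = 11.81 J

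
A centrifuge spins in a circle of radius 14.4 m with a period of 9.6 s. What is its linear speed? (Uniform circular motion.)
v = 2πr/T = 2π×14.4/9.6 = 9.42 m/s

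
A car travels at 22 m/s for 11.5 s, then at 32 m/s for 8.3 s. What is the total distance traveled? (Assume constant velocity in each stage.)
d₁ = v₁t₁ = 22 × 11.5 = 253 m
d₂ = v₂t₂ = 32 × 8.3 = 265.6 m
d_total = 253 + 265.6 = 518.6 m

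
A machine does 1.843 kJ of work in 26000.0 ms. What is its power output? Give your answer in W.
P = W/t = 1843 J / 26 s = 70.88 W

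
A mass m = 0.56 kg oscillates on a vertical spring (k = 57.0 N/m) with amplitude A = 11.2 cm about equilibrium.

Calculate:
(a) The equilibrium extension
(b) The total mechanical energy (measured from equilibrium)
x_eq = mg/k = 0.56×9.81/57.0 = 0.09638 m = 9.638 cm
E = ½kA² = ½×57.0×(0.112)² = 0.3575 J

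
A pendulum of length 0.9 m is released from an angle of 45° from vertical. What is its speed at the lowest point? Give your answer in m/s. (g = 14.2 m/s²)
h = L(1 − cosθ) = 0.9×(1 − cos45°) = 0.2636 m
v = √(2gh) = √(2×14.2×0.2636) = 2.736 m/s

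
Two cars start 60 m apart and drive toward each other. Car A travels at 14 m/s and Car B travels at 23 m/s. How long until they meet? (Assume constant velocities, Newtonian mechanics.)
Combined speed: v_combined = 14 + 23 = 37 m/s
Time to meet: t = d/37 = 60/37 = 1.62 s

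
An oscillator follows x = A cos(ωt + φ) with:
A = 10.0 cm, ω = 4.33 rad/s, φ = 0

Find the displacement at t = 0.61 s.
x = A cos(ωt + φ) = 10.0×cos(4.33×0.61 + 0) = -8.774 cm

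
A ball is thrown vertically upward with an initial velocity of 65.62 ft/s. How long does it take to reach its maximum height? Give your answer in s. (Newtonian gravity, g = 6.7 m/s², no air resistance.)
t_up = v₀/g (with unit conversion) = 2.985 s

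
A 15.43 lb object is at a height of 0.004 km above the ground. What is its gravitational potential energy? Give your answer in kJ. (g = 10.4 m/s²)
PE = mgh = 6.999 kg × 10.4 m/s² × 4 m = 291.2 J = 0.2912 kJ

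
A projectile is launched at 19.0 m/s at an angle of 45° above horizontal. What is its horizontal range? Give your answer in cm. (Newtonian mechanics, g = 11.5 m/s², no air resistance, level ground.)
R = v₀² sin(2θ) / g (with unit conversion) = 3139.0 cm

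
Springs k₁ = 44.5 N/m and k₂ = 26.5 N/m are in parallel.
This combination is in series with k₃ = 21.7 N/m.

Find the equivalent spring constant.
k₁₂ = k₁ + k₂ = 71 N/m (parallel)
1/k_eq = 1/k₁₂ + 1/k₃ → k_eq = 16.62 N/m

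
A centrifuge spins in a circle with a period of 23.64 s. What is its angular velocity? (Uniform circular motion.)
ω = 2π/T = 2π/23.64 = 0.2658 rad/s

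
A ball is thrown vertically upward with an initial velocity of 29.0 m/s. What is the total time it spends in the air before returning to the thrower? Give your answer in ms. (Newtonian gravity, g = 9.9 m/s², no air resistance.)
t_total = 2v₀/g (with unit conversion) = 5859.0 ms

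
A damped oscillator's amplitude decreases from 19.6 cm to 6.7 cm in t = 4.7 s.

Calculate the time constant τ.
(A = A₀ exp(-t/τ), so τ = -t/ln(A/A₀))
A/A₀ = 6.7/19.6 = 0.3418; ln(A/A₀) = -1.073
τ = −t/ln(A/A₀) = −4.7/-1.073 = 4.379 s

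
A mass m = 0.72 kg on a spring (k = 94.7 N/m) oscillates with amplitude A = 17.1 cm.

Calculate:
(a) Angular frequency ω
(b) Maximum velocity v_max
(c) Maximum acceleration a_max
ω = √(k/m) = √(94.7/0.72) = 11.47 rad/s
v_max = ωA = 11.47×0.171 = 1.961 m/s
a_max = ω²A = 11.47²×0.171 = 22.49 m/s²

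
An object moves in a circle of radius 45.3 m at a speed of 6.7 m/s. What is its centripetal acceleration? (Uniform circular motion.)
a_c = v²/r = 6.7²/45.3 = 44.89/45.3 = 0.99 m/s²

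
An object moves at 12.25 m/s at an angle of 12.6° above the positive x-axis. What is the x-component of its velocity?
vₓ = v cos(θ) = 12.25 × cos(12.6°) = 11.95 m/s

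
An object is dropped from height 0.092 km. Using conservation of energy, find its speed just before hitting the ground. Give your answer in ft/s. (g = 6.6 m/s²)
mgh = ½mv² → v = √(2gh) = √(2×6.6×92) = 34.85 m/s = 114.3 ft/s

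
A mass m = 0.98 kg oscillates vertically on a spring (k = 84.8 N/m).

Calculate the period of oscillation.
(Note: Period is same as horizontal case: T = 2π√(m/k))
T = 2π√(m/k) = 2π√(0.98/84.8) = 0.6755 s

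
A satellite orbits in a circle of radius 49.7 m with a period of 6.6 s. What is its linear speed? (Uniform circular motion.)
v = 2πr/T = 2π×49.7/6.6 = 47.31 m/s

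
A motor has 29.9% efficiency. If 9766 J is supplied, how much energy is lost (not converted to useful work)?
W_out = η × W_in = 0.299×9766 = 2920.0 J
W_lost = W_in − W_out = 9766 − 2920.0 = 6846.0 J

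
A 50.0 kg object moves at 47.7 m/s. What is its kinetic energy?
KE = ½mv² = ½×50.0×47.7² = 56882.25 J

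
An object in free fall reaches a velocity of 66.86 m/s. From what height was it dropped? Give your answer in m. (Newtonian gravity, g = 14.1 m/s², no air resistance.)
h = v²/(2g) = 158.5 m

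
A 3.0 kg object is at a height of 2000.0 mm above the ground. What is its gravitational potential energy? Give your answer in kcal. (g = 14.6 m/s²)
PE = mgh = 3 kg × 14.6 m/s² × 2 m = 87.6 J = 0.02094 kcal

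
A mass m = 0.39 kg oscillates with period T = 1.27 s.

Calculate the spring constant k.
T = 2π√(m/k) → k = m(2π/T)² = 0.39×(2π/1.27)² = 9.546 N/m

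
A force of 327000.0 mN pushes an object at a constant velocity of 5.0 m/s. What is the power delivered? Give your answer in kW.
P = Fv = 327 N × 5 m/s = 1635 W = 1.635 kW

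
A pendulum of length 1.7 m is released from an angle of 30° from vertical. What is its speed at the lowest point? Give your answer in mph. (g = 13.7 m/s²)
h = L(1 − cosθ) = 1.7×(1 − cos30°) = 0.2278 m
v = √(2gh) = √(2×13.7×0.2278) = 2.498 m/s = 5.588 mph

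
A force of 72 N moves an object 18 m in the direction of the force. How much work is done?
W = Fd = 72×18 = 1296.0 J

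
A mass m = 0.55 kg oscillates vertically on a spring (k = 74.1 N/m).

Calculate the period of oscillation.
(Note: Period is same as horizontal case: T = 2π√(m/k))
T = 2π√(m/k) = 2π√(0.55/74.1) = 0.5413 s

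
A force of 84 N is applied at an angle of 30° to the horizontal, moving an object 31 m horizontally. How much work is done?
W = Fd cosθ = 84×31×cos(30°) = 2255.1 J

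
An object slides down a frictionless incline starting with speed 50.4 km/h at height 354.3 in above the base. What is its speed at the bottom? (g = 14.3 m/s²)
½mv₀² + mgh = ½mv² → v = √(v₀² + 2gh) = √(14² + 2×14.3×8.999) = 21.29 m/s = 76.65 km/h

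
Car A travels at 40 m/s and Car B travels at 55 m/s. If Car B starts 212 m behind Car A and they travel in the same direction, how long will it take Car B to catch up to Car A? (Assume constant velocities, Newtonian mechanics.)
Relative speed: v_rel = 55 - 40 = 15 m/s
Time to catch: t = d₀/v_rel = 212/15 = 14.13 s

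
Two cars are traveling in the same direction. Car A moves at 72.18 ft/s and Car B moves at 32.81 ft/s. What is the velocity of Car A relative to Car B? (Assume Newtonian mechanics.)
v_rel = v_A - v_B = 72.18 - 32.81 = 39.37 ft/s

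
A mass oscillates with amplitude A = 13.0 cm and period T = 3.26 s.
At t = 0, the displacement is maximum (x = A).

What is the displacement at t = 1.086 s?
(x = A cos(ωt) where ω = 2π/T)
ω = 2π/T = 2π/3.26 = 1.927 rad/s
x = A cos(ωt) = 13.0×cos(1.927×1.086) = -6.486 cm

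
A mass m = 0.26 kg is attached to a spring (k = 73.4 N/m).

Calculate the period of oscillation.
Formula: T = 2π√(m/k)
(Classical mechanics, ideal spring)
T = 2π√(m/k) = 2π√(0.26/73.4) = 0.374 s; f = 1/T = 2.674 Hz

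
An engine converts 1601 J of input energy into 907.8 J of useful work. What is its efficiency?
η = W_out/W_in = 907.8/1601 = 0.567 = 56.7%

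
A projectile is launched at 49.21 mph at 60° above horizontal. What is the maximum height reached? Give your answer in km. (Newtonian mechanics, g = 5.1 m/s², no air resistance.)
H = v₀²sin²(θ)/(2g) (with unit conversion) = 0.03558 km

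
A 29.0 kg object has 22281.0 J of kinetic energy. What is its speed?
KE = ½mv² → v = √(2KE/m) = √(2×22281.0/29.0) = 39.2 m/s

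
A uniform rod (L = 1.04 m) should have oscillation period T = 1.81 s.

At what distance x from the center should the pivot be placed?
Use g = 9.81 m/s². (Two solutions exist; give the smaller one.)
T = 2π√((L²/12 + x²)/(gx)). Let c = T²g/(4π²) = 0.8141.
x² − cx + L²/12 = 0 → x = (c − √(c² − L²/3))/2 = 0.1322 m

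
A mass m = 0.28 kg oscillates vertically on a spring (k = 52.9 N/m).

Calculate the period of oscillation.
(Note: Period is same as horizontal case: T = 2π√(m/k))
T = 2π√(m/k) = 2π√(0.28/52.9) = 0.4571 s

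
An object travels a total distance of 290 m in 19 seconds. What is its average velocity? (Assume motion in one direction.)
v_avg = Δd / Δt = 290 / 19 = 15.26 m/s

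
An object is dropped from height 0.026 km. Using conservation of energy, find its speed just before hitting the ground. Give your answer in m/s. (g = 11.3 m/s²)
mgh = ½mv² → v = √(2gh) = √(2×11.3×26) = 24.24 m/s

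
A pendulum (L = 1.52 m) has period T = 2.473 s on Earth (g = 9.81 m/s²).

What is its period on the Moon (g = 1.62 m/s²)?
T = 2π√(L/g), so T_moon/T_earth = √(g_earth/g_moon)
T_moon = 2π√(1.52/1.62) = 6.086 s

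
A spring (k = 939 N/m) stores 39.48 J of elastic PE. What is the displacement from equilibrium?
PE = ½kx² → x = √(2PE/k) = √(2×39.48/939) = 0.29 m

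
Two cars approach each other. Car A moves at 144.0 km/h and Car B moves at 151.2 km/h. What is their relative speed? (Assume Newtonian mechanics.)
v_rel = v_A + v_B = 144.0 + 151.2 = 295.2 km/h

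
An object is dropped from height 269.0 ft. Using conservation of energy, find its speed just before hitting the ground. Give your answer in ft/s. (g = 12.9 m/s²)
mgh = ½mv² → v = √(2gh) = √(2×12.9×81.99) = 45.99 m/s = 150.9 ft/s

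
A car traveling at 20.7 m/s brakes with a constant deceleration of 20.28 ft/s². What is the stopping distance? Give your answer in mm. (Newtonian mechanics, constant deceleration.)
d = v₀² / (2a) (with unit conversion) = 34660.0 mm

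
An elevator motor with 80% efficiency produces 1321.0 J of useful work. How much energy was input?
W_in = W_out/η = 1321.0/0.8 = 1651.2 J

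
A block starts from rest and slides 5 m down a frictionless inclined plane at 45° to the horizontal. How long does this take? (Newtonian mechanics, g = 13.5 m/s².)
a = g sin(θ) = 13.5 × sin(45°) = 9.55 m/s²
t = √(2d/a) = √(2 × 5 / 9.55) = 1.02 s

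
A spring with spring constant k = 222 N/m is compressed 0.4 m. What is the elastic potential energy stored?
PE = ½kx² = ½×222×0.4² = 17.76 J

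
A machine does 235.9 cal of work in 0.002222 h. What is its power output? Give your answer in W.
P = W/t = 987 J / 7.999 s = 123.4 W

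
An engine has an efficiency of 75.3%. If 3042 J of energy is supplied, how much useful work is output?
W_out = η × W_in = 0.753 × 3042 = 2290.6 J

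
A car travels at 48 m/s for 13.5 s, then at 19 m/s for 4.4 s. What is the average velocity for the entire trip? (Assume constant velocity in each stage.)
d₁ = v₁t₁ = 48 × 13.5 = 648 m
d₂ = v₂t₂ = 19 × 4.4 = 83.6 m
d_total = 731.6 m, t_total = 17.9 s
v_avg = d_total/t_total = 731.6/17.9 = 40.87 m/s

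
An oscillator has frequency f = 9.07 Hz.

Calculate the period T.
T = 1/f = 1/9.07 = 0.1103 s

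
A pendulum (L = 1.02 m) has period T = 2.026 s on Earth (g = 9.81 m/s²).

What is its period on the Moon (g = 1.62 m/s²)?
T = 2π√(L/g), so T_moon/T_earth = √(g_earth/g_moon)
T_moon = 2π√(1.02/1.62) = 4.986 s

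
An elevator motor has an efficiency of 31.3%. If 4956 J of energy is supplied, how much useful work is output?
W_out = η × W_in = 0.313 × 4956 = 1551.2 J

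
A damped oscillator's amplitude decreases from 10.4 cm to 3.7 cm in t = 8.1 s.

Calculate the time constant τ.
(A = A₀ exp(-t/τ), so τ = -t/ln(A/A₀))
A/A₀ = 3.7/10.4 = 0.3558; ln(A/A₀) = -1.033
τ = −t/ln(A/A₀) = −8.1/-1.033 = 7.838 s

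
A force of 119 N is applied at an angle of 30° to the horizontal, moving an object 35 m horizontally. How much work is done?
W = Fd cosθ = 119×35×cos(30°) = 3607.0 J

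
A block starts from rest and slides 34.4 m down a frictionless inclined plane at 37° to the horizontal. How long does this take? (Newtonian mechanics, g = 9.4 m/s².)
a = g sin(θ) = 9.4 × sin(37°) = 5.66 m/s²
t = √(2d/a) = √(2 × 34.4 / 5.66) = 3.49 s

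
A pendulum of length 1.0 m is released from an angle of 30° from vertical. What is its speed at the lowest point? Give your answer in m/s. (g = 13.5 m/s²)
h = L(1 − cosθ) = 1.0×(1 − cos30°) = 0.134 m
v = √(2gh) = √(2×13.5×0.134) = 1.902 m/s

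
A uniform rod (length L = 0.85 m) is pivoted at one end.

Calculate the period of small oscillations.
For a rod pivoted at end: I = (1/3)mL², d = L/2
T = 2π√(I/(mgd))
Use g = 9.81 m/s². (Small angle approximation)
I/m = (1/3)L² = 0.2408 m²; d = L/2 = 0.425 m
T = 2π√(I/(mgd)) = 2π√(0.2408/(9.81×0.425)) = 1.51 s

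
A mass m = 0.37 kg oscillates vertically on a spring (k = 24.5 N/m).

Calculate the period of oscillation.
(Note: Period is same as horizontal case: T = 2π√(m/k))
T = 2π√(m/k) = 2π√(0.37/24.5) = 0.7721 s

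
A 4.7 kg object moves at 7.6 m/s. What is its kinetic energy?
KE = ½mv² = ½×4.7×7.6² = 135.736 J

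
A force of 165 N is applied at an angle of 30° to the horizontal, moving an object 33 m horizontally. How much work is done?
W = Fd cosθ = 165×33×cos(30°) = 4715.5 J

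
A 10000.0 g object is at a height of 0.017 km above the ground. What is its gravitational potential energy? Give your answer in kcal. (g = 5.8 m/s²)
PE = mgh = 10 kg × 5.8 m/s² × 17 m = 986 J = 0.2357 kcal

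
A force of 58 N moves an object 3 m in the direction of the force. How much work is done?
W = Fd = 58×3 = 174.0 J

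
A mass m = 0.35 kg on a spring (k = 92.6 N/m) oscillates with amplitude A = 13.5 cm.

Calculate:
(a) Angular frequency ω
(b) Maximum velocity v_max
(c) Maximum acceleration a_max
ω = √(k/m) = √(92.6/0.35) = 16.27 rad/s
v_max = ωA = 16.27×0.135 = 2.196 m/s
a_max = ω²A = 16.27²×0.135 = 35.72 m/s²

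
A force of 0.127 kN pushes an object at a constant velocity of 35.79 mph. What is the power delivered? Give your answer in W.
P = Fv = 127 N × 16 m/s = 2032 W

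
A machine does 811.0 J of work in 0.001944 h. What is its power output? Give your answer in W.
P = W/t = 811 J / 6.998 s = 115.9 W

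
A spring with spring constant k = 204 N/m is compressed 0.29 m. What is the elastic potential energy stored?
PE = ½kx² = ½×204×0.29² = 8.578 J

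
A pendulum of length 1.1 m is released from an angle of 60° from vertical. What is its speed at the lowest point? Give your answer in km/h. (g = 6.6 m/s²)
h = L(1 − cosθ) = 1.1×(1 − cos60°) = 0.55 m
v = √(2gh) = √(2×6.6×0.55) = 2.694 m/s = 9.7 km/h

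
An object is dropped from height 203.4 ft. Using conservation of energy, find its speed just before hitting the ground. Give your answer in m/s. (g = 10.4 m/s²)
mgh = ½mv² → v = √(2gh) = √(2×10.4×62) = 35.91 m/s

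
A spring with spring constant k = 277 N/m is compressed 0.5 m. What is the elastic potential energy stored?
PE = ½kx² = ½×277×0.5² = 34.62 J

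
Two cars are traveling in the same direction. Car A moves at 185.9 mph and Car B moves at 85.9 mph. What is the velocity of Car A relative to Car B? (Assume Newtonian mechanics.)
v_rel = v_A - v_B = 185.9 - 85.9 = 100.0 mph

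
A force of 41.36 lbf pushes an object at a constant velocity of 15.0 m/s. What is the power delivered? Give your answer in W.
P = Fv = 184 N × 15 m/s = 2760 W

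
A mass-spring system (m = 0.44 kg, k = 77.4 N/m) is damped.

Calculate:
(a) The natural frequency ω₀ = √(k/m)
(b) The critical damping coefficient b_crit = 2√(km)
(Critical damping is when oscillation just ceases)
ω₀ = √(k/m) = √(77.4/0.44) = 13.26 rad/s
b_crit = 2√(km) = 2√(77.4×0.44) = 11.67 kg/s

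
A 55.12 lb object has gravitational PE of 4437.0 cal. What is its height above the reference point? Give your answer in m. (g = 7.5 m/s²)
PE = mgh → h = PE/(mg) = 1.856e+04 J / (25 kg × 7.5 m/s²) = 99 m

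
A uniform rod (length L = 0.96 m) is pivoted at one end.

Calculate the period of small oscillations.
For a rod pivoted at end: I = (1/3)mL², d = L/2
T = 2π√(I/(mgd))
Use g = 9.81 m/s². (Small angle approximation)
I/m = (1/3)L² = 0.3072 m²; d = L/2 = 0.48 m
T = 2π√(I/(mgd)) = 2π√(0.3072/(9.81×0.48)) = 1.605 s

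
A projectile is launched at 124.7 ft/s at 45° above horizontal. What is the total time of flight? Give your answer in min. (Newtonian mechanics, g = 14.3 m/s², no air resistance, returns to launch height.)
T = 2v₀sin(θ)/g (with unit conversion) = 0.06265 min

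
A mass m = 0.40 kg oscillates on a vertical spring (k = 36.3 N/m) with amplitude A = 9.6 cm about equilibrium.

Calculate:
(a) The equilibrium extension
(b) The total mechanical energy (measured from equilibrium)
x_eq = mg/k = 0.4×9.81/36.3 = 0.1081 m = 10.81 cm
E = ½kA² = ½×36.3×(0.096)² = 0.1673 J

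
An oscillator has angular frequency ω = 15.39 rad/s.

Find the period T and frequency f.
T = 2π/ω = 2π/15.39 = 0.4083 s; f = ω/2π = 2.449 Hz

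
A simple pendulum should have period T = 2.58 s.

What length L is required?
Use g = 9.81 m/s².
T = 2π√(L/g) → L = g(T/2π)² = 9.81×(2.58/2π)² = 1.654 m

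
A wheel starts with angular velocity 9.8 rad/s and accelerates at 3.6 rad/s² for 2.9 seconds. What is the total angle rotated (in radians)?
θ = ω₀t + ½αt² = 9.8×2.9 + ½×3.6×2.9² = 43.56 rad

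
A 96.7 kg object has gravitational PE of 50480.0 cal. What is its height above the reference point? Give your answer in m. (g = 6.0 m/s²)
PE = mgh → h = PE/(mg) = 2.112e+05 J / (96.7 kg × 6.0 m/s²) = 364 m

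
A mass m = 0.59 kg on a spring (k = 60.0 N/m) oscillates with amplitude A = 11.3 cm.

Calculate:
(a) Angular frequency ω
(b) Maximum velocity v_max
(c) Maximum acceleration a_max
ω = √(k/m) = √(60.0/0.59) = 10.08 rad/s
v_max = ωA = 10.08×0.113 = 1.14 m/s
a_max = ω²A = 10.08²×0.113 = 11.49 m/s²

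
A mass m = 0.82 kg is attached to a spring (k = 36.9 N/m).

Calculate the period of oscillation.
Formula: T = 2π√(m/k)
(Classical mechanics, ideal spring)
T = 2π√(m/k) = 2π√(0.82/36.9) = 0.9366 s; f = 1/T = 1.068 Hz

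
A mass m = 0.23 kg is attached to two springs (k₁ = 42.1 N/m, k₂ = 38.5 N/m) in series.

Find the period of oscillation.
k_eq = k₁k₂/(k₁+k₂) = 20.11 N/m
T = 2π√(m/k_eq) = 2π√(0.23/20.11) = 0.672 s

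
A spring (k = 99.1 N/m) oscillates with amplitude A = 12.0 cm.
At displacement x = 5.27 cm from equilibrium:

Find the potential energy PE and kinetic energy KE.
E_total = ½kA² = ½×99.1×(0.12)² = 0.7135 J
PE = ½kx² = ½×99.1×(0.0527)² = 0.1376 J
KE = E_total − PE = 0.5759 J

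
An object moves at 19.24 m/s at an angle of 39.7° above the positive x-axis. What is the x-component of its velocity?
vₓ = v cos(θ) = 19.24 × cos(39.7°) = 14.8 m/s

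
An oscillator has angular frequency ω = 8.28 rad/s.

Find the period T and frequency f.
T = 2π/ω = 2π/8.28 = 0.7588 s; f = ω/2π = 1.318 Hz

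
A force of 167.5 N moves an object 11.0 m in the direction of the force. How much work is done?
W = Fd = 167.5×11.0 = 1842.5 J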